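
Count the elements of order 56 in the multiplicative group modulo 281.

24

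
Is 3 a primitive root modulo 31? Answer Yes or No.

Yes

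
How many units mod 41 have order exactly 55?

0

φ(41) = 41 − 1 = 40 = 2^3 · 5.
Since (Z/41Z)^× is cyclic of order 40, the number of elements of order d is φ(d) when d | 40 and 0 otherwise.
55 does not divide 40, so no element of (Z/41Z)^× has order 55.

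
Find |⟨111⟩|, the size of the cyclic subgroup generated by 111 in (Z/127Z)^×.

ord(111) | φ(127) = 127 − 1 = 126 = 2 · 3^2 · 7.
Divisors of 126: 1, 2, 3, 6, 7, 9, 14, 18, 21, 42, 63, 126.
Test each divisor d:
111^1 ≡ 111 (mod 127)
111^2 ≡ 2 (mod 127)
111^3 ≡ 95 (mod 127)
111^6 ≡ 8 (mod 127)
111^7 ≡ 126 (mod 127)
111^9 ≡ 125 (mod 127)
111^14 ≡ 1 (mod 127) ✓
Therefore the multiplicative order of 111 modulo 127 is 14.

14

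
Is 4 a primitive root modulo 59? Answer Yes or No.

No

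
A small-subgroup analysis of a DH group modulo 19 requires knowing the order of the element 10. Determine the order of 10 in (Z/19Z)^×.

18

Since 10 ∈ (Z/19Z)^×, its order divides φ(19) = 19 − 1 = 18 = 2 · 3^2.
Divisors of 18: 1, 2, 3, 6, 9, 18.
Evaluate successive powers at the divisors of 18:
10^1 ≡ 10
10^2 ≡ 5
10^3 ≡ 12
10^6 ≡ 11
10^9 ≡ 18
10^18 ≡ 1
The smallest such exponent is 18, so the order of 10 is 18.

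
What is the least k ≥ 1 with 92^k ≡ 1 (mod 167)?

166

Since 92 ∈ (Z/167Z)^×, its order divides φ(167) = 167 − 1 = 166 = 2 · 83.
Divisors of 166: 1, 2, 83, 166.
Test each divisor d:
92^1 ≡ 92 (mod 167)
92^2 ≡ 114 (mod 167)
92^83 ≡ 166 (mod 167)
92^166 ≡ 1 (mod 167) ✓
Therefore the multiplicative order of 92 modulo 167 is 166.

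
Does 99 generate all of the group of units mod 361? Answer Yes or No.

No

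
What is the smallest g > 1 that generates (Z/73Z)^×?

φ(73) = 73 − 1 = 72 = 2^3 · 3^2.
g is a primitive root iff g^(72/q) ≢ 1 (mod 73) for each prime q ∈ {2, 3}.
g = 2: 2^36 ≡ 1 — hits 1, so not a primitive root.
g = 3: 3^36 ≡ 1 — hits 1, so not a primitive root.
g = 4: 4^36 ≡ 1 — hits 1, so not a primitive root.
g = 5: 5^36 ≡ 72; 5^24 ≡ 8 — none is 1, so 5 is a primitive root.
Hence the least primitive root of 73 is 5.

5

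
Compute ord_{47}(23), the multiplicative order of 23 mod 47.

46

Since 23 ∈ (Z/47Z)^×, its order divides φ(47) = 47 − 1 = 46 = 2 · 23.
Divisors of 46: 1, 2, 23, 46.
Test each divisor d:
23^1 ≡ 23
23^2 ≡ 12
23^23 ≡ 46
23^46 ≡ 1
So ord_47(23) = 46.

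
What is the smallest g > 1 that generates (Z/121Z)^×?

2

φ(121) = φ(11^2) = 11·(11−1) = 110 = 2 · 5 · 11.
g is a primitive root iff g^(110/q) ≢ 1 (mod 121) for each prime q ∈ {2, 5, 11}.
g = 2: 2^55 ≡ 120; 2^22 ≡ 81; 2^10 ≡ 56 — none is 1, so 2 is a primitive root.
So 2 is the smallest generator of (Z/121Z)^×.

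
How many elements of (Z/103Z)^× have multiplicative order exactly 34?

16

φ(103) = 103 − 1 = 102 = 2 · 3 · 17.
In a cyclic group of order 102, there are φ(d) elements of order d for each divisor d of 102, and zero for non-divisors.
34 = 2 · 17 divides 102, and φ(34) = 16.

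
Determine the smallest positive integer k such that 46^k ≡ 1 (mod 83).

82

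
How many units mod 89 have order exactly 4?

2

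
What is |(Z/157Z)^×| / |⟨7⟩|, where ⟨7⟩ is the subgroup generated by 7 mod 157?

3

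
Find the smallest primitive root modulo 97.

φ(97) = 97 − 1 = 96 = 2^5 · 3.
g is a primitive root iff g^(96/q) ≢ 1 (mod 97) for each prime q ∈ {2, 3}.
g = 2: 2^48 ≡ 1 — hits 1, so not a primitive root.
g = 3: 3^48 ≡ 1 — hits 1, so not a primitive root.
g = 4: 4^48 ≡ 1 — hits 1, so not a primitive root.
g = 5: 5^48 ≡ 96; 5^32 ≡ 35 — none is 1, so 5 is a primitive root.
Hence the least primitive root of 97 is 5.

5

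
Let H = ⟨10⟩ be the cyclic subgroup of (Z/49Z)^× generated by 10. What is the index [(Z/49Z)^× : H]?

1

By Lagrange's theorem, ord_49(10) divides φ(49) = φ(7^2) = 7·(7−1) = 42 = 2 · 3 · 7.
Divisors of 42: 1, 2, 3, 6, 7, 14, 21, 42.
Check 10^d mod 49 for each divisor in increasing order:
10^1 ≡ 10 (mod 49)
10^2 ≡ 2 (mod 49)
10^3 ≡ 20 (mod 49)
10^6 ≡ 8 (mod 49)
10^7 ≡ 31 (mod 49)
10^14 ≡ 30 (mod 49)
10^21 ≡ 48 (mod 49)
10^42 ≡ 1 (mod 49) ✓
The order of 10 is 42, so the subgroup it generates has 42 elements.
[(Z/49Z)^× : ⟨10⟩] = 42/42 = 1.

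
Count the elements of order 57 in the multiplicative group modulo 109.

φ(109) = 109 − 1 = 108 = 2^2 · 3^3.
In a cyclic group of order 108, there are φ(d) elements of order d for each divisor d of 108, and zero for non-divisors.
Since 57 ∤ 108, the count is 0.

0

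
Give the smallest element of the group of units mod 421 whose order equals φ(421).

2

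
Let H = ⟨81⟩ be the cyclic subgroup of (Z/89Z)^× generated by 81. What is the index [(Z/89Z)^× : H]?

4

By Lagrange's theorem, ord_89(81) divides φ(89) = 89 − 1 = 88 = 2^3 · 11.
Divisors of 88: 1, 2, 4, 8, 11, 22, 44, 88.
Test each divisor d:
81^1 ≡ 81
81^2 ≡ 64
81^4 ≡ 2
81^8 ≡ 4
81^11 ≡ 88
81^22 ≡ 1
The order of 81 is 22, so the subgroup it generates has 22 elements.
[(Z/89Z)^× : ⟨81⟩] = 88/22 = 4.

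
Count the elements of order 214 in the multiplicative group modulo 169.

φ(169) = φ(13^2) = 13·(13−1) = 156 = 2^2 · 3 · 13.
(Z/169Z)^× is cyclic (|G| = 156); a cyclic group of order m has exactly φ(d) elements of each order d | m, and none otherwise.
Here 156 is not a multiple of 214, so there are no elements of order 214.

0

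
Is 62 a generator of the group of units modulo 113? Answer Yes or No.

No

φ(113) = 113 − 1 = 112 = 2^4 · 7.
It suffices to check that the order of 62 is not a proper divisor of 112: compute 62^(112/q) for q ∈ {2, 7}.
62^56 ≡ 1 (mod 113)  [q = 2: ≡ 1 ✗]
62^16 ≡ 30 (mod 113)  [q = 7: ≢ 1 ✓]
The check at q = 2 fails, so 62 generates a proper subgroup.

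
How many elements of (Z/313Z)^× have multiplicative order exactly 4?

φ(313) = 313 − 1 = 312 = 2^3 · 3 · 13.
(Z/313Z)^× is cyclic (|G| = 312); a cyclic group of order m has exactly φ(d) elements of each order d | m, and none otherwise.
4 = 2^2 divides 312, and φ(4) = 2.

2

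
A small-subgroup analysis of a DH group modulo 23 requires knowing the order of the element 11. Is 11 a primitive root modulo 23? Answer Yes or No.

φ(23) = 23 − 1 = 22 = 2 · 11.
It suffices to check that the order of 11 is not a proper divisor of 22: compute 11^(22/q) for q ∈ {2, 11}.
11^11 ≡ 22 (mod 23)  [q = 2: ≢ 1 ✓]
11^2 ≡ 6 (mod 23)  [q = 11: ≢ 1 ✓]
All checks pass, so 11 has order 22 and is a primitive root modulo 23.

Yes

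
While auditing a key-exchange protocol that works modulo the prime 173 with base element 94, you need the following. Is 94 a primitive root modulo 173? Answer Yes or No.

Yes

φ(173) = 173 − 1 = 172 = 2^2 · 43.
94 is a primitive root mod 173 iff 94^(φ(173)/q) ≢ 1 for every prime q | φ(173), i.e. q ∈ {2, 43}.
94^86 ≡ 172 (mod 173)  [q = 2: ≢ 1 ✓]
94^4 ≡ 169 (mod 173)  [q = 43: ≢ 1 ✓]
Every test exponent gives a nontrivial residue, hence 94 generates the full group.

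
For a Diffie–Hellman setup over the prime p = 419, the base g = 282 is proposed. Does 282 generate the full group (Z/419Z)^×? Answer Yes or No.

Yes

φ(419) = 419 − 1 = 418 = 2 · 11 · 19.
An element g generates (Z/419Z)^× iff g^(418/q) ≢ 1 (mod 419) for each prime q ∈ {2, 11, 19}.
282^209 ≡ 418 (mod 419)  [q = 2: ≢ 1 ✓]
282^38 ≡ 102 (mod 419)  [q = 11: ≢ 1 ✓]
282^22 ≡ 60 (mod 419)  [q = 19: ≢ 1 ✓]
All checks pass, so 282 has order 418 and is a primitive root modulo 419.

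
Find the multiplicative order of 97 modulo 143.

60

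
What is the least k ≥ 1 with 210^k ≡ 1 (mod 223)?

The order of 210 must divide φ(223) = 223 − 1 = 222 = 2 · 3 · 37.
Divisors of 222: 1, 2, 3, 6, 37, 74, 111, 222.
Test each divisor d:
210^1 ≡ 210 (mod 223)
210^2 ≡ 169 (mod 223)
210^3 ≡ 33 (mod 223)
210^6 ≡ 197 (mod 223)
210^37 ≡ 1 (mod 223) ✓
Therefore the multiplicative order of 210 modulo 223 is 37.

37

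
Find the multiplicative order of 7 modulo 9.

The order of 7 must divide φ(9) = φ(3^2) = 3·(3−1) = 6 = 2 · 3.
Divisors of 6: 1, 2, 3, 6.
Check 7^d mod 9 for each divisor in increasing order:
7^1 ≡ 7 (mod 9)
7^2 ≡ 4 (mod 9)
7^3 ≡ 1 (mod 9) ✓
So ord_9(7) = 3.

3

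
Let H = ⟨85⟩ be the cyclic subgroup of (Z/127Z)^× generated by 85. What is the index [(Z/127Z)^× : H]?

The order of 85 must divide φ(127) = 127 − 1 = 126 = 2 · 3^2 · 7.
Divisors of 126: 1, 2, 3, 6, 7, 9, 14, 18, 21, 42, 63, 126.
Check 85^d mod 127 for each divisor in increasing order:
85^1 ≡ 85
85^2 ≡ 113
85^3 ≡ 80
85^6 ≡ 50
85^7 ≡ 59
85^9 ≡ 63
85^14 ≡ 52
85^18 ≡ 32
85^21 ≡ 20
85^42 ≡ 19
85^63 ≡ 126
85^126 ≡ 1
The order of 85 is 126, so the subgroup it generates has 126 elements.
[(Z/127Z)^× : ⟨85⟩] = 126/126 = 1.

1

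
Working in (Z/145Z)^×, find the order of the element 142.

28

The order of 142 must divide φ(145) = φ(5·29) = (5−1)·(29−1) = 4·28 = 112 = 2^4 · 7.
Divisors of 112: 1, 2, 4, 7, 8, 14, 16, 28, 56, 112.
Check 142^d mod 145 for each divisor in increasing order:
142^1 ≡ 142
142^2 ≡ 9
142^4 ≡ 81
142^7 ≡ 133
142^8 ≡ 36
142^14 ≡ 144
142^16 ≡ 136
142^28 ≡ 1
So ord_145(142) = 28.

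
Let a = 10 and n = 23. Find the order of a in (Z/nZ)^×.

Since 10 ∈ (Z/23Z)^×, its order divides φ(23) = 23 − 1 = 22 = 2 · 11.
Divisors of 22: 1, 2, 11, 22.
Evaluate successive powers at the divisors of 22:
10^1 ≡ 10 (mod 23)
10^2 ≡ 8 (mod 23)
10^11 ≡ 22 (mod 23)
10^22 ≡ 1 (mod 23) ✓
Hence ord(10) = 22.

22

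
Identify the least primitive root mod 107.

2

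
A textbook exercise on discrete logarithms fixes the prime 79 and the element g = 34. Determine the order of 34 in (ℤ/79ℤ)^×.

The order of 34 must divide φ(79) = 79 − 1 = 78 = 2 · 3 · 13.
Divisors of 78: 1, 2, 3, 6, 13, 26, 39, 78.
Evaluate successive powers at the divisors of 78:
34^1 ≡ 34 (mod 79)
34^2 ≡ 50 (mod 79)
34^3 ≡ 41 (mod 79)
34^6 ≡ 22 (mod 79)
34^13 ≡ 24 (mod 79)
34^26 ≡ 23 (mod 79)
34^39 ≡ 78 (mod 79)
34^78 ≡ 1 (mod 79) ✓
Therefore the multiplicative order of 34 modulo 79 is 78.

78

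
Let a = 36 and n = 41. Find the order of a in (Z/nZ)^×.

ord(36) | φ(41) = 41 − 1 = 40 = 2^3 · 5.
Divisors of 40: 1, 2, 4, 5, 8, 10, 20, 40.
Compute 36^d (mod 41) for the divisors d until we hit 1:
36^1 ≡ 36 (mod 41)
36^2 ≡ 25 (mod 41)
36^4 ≡ 10 (mod 41)
36^5 ≡ 32 (mod 41)
36^8 ≡ 18 (mod 41)
36^10 ≡ 40 (mod 41)
36^20 ≡ 1 (mod 41) ✓
Therefore the multiplicative order of 36 modulo 41 is 20.

20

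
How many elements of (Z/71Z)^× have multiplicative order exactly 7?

6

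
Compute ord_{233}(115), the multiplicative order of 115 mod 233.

232

ord(115) | φ(233) = 233 − 1 = 232 = 2^3 · 29.
Divisors of 232: 1, 2, 4, 8, 29, 58, 116, 232.
Check 115^d mod 233 for each divisor in increasing order:
115^1 ≡ 115 (mod 233)
115^2 ≡ 177 (mod 233)
115^4 ≡ 107 (mod 233)
115^8 ≡ 32 (mod 233)
115^29 ≡ 12 (mod 233)
115^58 ≡ 144 (mod 233)
115^116 ≡ 232 (mod 233)
115^232 ≡ 1 (mod 233) ✓
Hence ord(115) = 232.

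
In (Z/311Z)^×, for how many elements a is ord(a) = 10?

4

φ(311) = 311 − 1 = 310 = 2 · 5 · 31.
(Z/311Z)^× is cyclic (|G| = 310); a cyclic group of order m has exactly φ(d) elements of each order d | m, and none otherwise.
10 = 2 · 5 divides 310, and φ(10) = 4.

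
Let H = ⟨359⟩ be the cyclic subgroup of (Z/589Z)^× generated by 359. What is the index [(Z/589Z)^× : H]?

ord(359) | φ(589) = φ(19·31) = (19−1)·(31−1) = 18·30 = 540 = 2^2 · 3^3 · 5.
Divisors of 540: 1, 2, 3, 4, 5, 6, 9, 10, 12, 15, 18, 20, 27, 30, 36, 45, 54, 60, 90, 108, 135, 180, 270, 540.
Compute 359^d (mod 589) for the divisors d until we hit 1:
359^1 ≡ 359
359^2 ≡ 479
359^3 ≡ 562
359^4 ≡ 320
359^5 ≡ 25
359^6 ≡ 140
359^9 ≡ 343
359^10 ≡ 36
359^12 ≡ 163
359^15 ≡ 311
359^18 ≡ 438
359^20 ≡ 118
359^27 ≡ 39
359^30 ≡ 125
359^36 ≡ 419
359^45 ≡ 1
Thus |⟨359⟩| = ord(359) = 45.
Index = |(Z/589Z)^×| / |⟨359⟩| = 540 / 45 = 12.

12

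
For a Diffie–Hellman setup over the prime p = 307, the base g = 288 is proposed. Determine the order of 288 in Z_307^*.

102

ord(288) | φ(307) = 307 − 1 = 306 = 2 · 3^2 · 17.
Divisors of 306: 1, 2, 3, 6, 9, 17, 18, 34, 51, 102, 153, 306.
Test each divisor d:
288^1 ≡ 288 (mod 307)
288^2 ≡ 54 (mod 307)
288^3 ≡ 202 (mod 307)
288^6 ≡ 280 (mod 307)
288^9 ≡ 72 (mod 307)
288^17 ≡ 18 (mod 307)
288^18 ≡ 272 (mod 307)
288^34 ≡ 17 (mod 307)
288^51 ≡ 306 (mod 307)
288^102 ≡ 1 (mod 307) ✓
Therefore the multiplicative order of 288 modulo 307 is 102.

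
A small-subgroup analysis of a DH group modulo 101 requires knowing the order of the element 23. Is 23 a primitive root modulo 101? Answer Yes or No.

No

φ(101) = 101 − 1 = 100 = 2^2 · 5^2.
Test 23^(100/q) mod 101 for each prime factor q of 100:
23^50 ≡ 1 (mod 101)  [q = 2: ≡ 1 ✗]
23^20 ≡ 95 (mod 101)  [q = 5: ≢ 1 ✓]
Since 23^50 ≡ 1, the order of 23 divides 50 < 100, so 23 is not a primitive root.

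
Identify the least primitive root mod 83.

2

φ(83) = 83 − 1 = 82 = 2 · 41.
Test candidates g = 2, 3, … against the prime factors q ∈ {2, 41} of φ(83): g is a generator iff g^(82/q) ≢ 1 for every such q.
g = 2: 2^41 ≡ 82; 2^2 ≡ 4 — none is 1, so 2 is a primitive root.
The smallest primitive root modulo 83 is 2.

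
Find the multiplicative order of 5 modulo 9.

6

ord(5) | φ(9) = φ(3^2) = 3·(3−1) = 6 = 2 · 3.
Divisors of 6: 1, 2, 3, 6.
Check 5^d mod 9 for each divisor in increasing order:
5^1 ≡ 5
5^2 ≡ 7
5^3 ≡ 8
5^6 ≡ 1
Hence ord(5) = 6.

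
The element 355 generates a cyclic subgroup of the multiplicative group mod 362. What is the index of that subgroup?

Since 355 ∈ (Z/362Z)^×, its order divides φ(362) = φ(2)·φ(181) = 1·180 = 180 = 2^2 · 3^2 · 5.
Divisors of 180: 1, 2, 3, 4, 5, 6, 9, 10, 12, 15, 18, 20, 30, 36, 45, 60, 90, 180.
Test each divisor d:
355^1 ≡ 355
355^2 ≡ 49
355^3 ≡ 19
355^4 ≡ 229
355^5 ≡ 207
355^6 ≡ 361
355^9 ≡ 343
355^10 ≡ 133
355^12 ≡ 1
So ord_362(355) = 12, hence |⟨355⟩| = 12.
Index = |(Z/362Z)^×| / |⟨355⟩| = 180 / 12 = 15.

15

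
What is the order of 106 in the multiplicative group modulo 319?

140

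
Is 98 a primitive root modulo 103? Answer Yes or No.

No

φ(103) = 103 − 1 = 102 = 2 · 3 · 17.
98 is a primitive root mod 103 iff 98^(φ(103)/q) ≢ 1 for every prime q | φ(103), i.e. q ∈ {2, 3, 17}.
98^51 ≡ 1 (mod 103)  [q = 2: ≡ 1 ✗]
98^34 ≡ 56 (mod 103)  [q = 3: ≢ 1 ✓]
98^6 ≡ 72 (mod 103)  [q = 17: ≢ 1 ✓]
98^51 ≡ 1 shows ord(98) | 51, strictly less than φ(103); not a primitive root.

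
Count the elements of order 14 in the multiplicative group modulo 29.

φ(29) = 29 − 1 = 28 = 2^2 · 7.
In a cyclic group of order 28, there are φ(d) elements of order d for each divisor d of 28, and zero for non-divisors.
14 = 2 · 7 divides 28, and φ(14) = 6.

6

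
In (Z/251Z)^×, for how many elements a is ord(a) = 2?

1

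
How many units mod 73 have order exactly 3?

φ(73) = 73 − 1 = 72 = 2^3 · 3^2.
In a cyclic group of order 72, there are φ(d) elements of order d for each divisor d of 72, and zero for non-divisors.
3 | 72, and φ(3) = 3 − 1 = 2.

2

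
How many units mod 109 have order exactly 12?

4

φ(109) = 109 − 1 = 108 = 2^2 · 3^3.
In a cyclic group of order 108, there are φ(d) elements of order d for each divisor d of 108, and zero for non-divisors.
12 = 2^2 · 3 divides 108, and φ(12) = 4.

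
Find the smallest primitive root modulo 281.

3

φ(281) = 281 − 1 = 280 = 2^3 · 5 · 7.
Test candidates g = 2, 3, … against the prime factors q ∈ {2, 5, 7} of φ(281): g is a generator iff g^(280/q) ≢ 1 for every such q.
g = 2: 2^140 ≡ 1 — hits 1, so not a primitive root.
g = 3: 3^140 ≡ 280; 3^56 ≡ 86; 3^40 ≡ 249 — none is 1, so 3 is a primitive root.
The smallest primitive root modulo 281 is 3.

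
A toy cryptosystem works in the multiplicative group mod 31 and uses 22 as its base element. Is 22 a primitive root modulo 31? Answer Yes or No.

Yes

φ(31) = 31 − 1 = 30 = 2 · 3 · 5.
22 is a primitive root mod 31 iff 22^(φ(31)/q) ≢ 1 for every prime q | φ(31), i.e. q ∈ {2, 3, 5}.
22^15 ≡ 30 (mod 31)  [q = 2: ≢ 1 ✓]
22^10 ≡ 5 (mod 31)  [q = 3: ≢ 1 ✓]
22^6 ≡ 8 (mod 31)  [q = 5: ≢ 1 ✓]
All checks pass, so 22 has order 30 and is a primitive root modulo 31.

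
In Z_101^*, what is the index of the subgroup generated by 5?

By Lagrange's theorem, ord_101(5) divides φ(101) = 101 − 1 = 100 = 2^2 · 5^2.
Divisors of 100: 1, 2, 4, 5, 10, 20, 25, 50, 100.
Compute 5^d (mod 101) for the divisors d until we hit 1:
5^1 ≡ 5 (mod 101)
5^2 ≡ 25 (mod 101)
5^4 ≡ 19 (mod 101)
5^5 ≡ 95 (mod 101)
5^10 ≡ 36 (mod 101)
5^20 ≡ 84 (mod 101)
5^25 ≡ 1 (mod 101) ✓
The order of 5 is 25, so the subgroup it generates has 25 elements.
[(Z/101Z)^× : ⟨5⟩] = 100/25 = 4.

4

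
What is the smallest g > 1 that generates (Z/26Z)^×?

7

φ(26) = φ(2)·φ(13) = 1·12 = 12 = 2^2 · 3.
Test candidates g = 2, 3, … against the prime factors q ∈ {2, 3} of φ(26): g is a generator iff g^(12/q) ≢ 1 for every such q.
g = 2: gcd(2, 26) = 2 > 1, not a unit — skip.
g = 3: 3^6 ≡ 1 — hits 1, so not a primitive root.
g = 4: gcd(4, 26) = 2 > 1, not a unit — skip.
g = 5: 5^6 ≡ 25; 5^4 ≡ 1 — hits 1, so not a primitive root.
g = 6: gcd(6, 26) = 2 > 1, not a unit — skip.
g = 7: 7^6 ≡ 25; 7^4 ≡ 9 — none is 1, so 7 is a primitive root.
The smallest primitive root modulo 26 is 7.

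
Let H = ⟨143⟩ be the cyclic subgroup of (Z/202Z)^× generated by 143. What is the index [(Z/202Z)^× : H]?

1

ord(143) | φ(202) = φ(2)·φ(101) = 1·100 = 100 = 2^2 · 5^2.
Divisors of 100: 1, 2, 4, 5, 10, 20, 25, 50, 100.
Evaluate successive powers at the divisors of 100:
143^1 ≡ 143 (mod 202)
143^2 ≡ 47 (mod 202)
143^4 ≡ 189 (mod 202)
143^5 ≡ 161 (mod 202)
143^10 ≡ 65 (mod 202)
143^20 ≡ 185 (mod 202)
143^25 ≡ 91 (mod 202)
143^50 ≡ 201 (mod 202)
143^100 ≡ 1 (mod 202) ✓
Thus |⟨143⟩| = ord(143) = 100.
Index = |(Z/202Z)^×| / |⟨143⟩| = 100 / 100 = 1.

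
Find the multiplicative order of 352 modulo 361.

ord(352) | φ(361) = φ(19^2) = 19·(19−1) = 342 = 2 · 3^2 · 19.
Divisors of 342: 1, 2, 3, 6, 9, 18, 19, 38, 57, 114, 171, 342.
Check 352^d mod 361 for each divisor in increasing order:
352^1 ≡ 352 (mod 361)
352^2 ≡ 81 (mod 361)
352^3 ≡ 354 (mod 361)
352^6 ≡ 49 (mod 361)
352^9 ≡ 18 (mod 361)
352^18 ≡ 324 (mod 361)
352^19 ≡ 333 (mod 361)
352^38 ≡ 62 (mod 361)
352^57 ≡ 69 (mod 361)
352^114 ≡ 68 (mod 361)
352^171 ≡ 360 (mod 361)
352^342 ≡ 1 (mod 361) ✓
Therefore the multiplicative order of 352 modulo 361 is 342.

342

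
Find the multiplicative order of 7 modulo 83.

ord(7) | φ(83) = 83 − 1 = 82 = 2 · 41.
Divisors of 82: 1, 2, 41, 82.
Test each divisor d:
7^1 ≡ 7
7^2 ≡ 49
7^41 ≡ 1
Therefore the multiplicative order of 7 modulo 83 is 41.

41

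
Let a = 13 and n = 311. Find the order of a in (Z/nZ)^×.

31

The order of 13 must divide φ(311) = 311 − 1 = 310 = 2 · 5 · 31.
Divisors of 310: 1, 2, 5, 10, 31, 62, 155, 310.
Check 13^d mod 311 for each divisor in increasing order:
13^1 ≡ 13 (mod 311)
13^2 ≡ 169 (mod 311)
13^5 ≡ 270 (mod 311)
13^10 ≡ 126 (mod 311)
13^31 ≡ 1 (mod 311) ✓
The smallest such exponent is 31, so the order of 13 is 31.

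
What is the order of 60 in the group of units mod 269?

268

ord(60) | φ(269) = 269 − 1 = 268 = 2^2 · 67.
Divisors of 268: 1, 2, 4, 67, 134, 268.
Compute 60^d (mod 269) for the divisors d until we hit 1:
60^1 ≡ 60 (mod 269)
60^2 ≡ 103 (mod 269)
60^4 ≡ 118 (mod 269)
60^67 ≡ 82 (mod 269)
60^134 ≡ 268 (mod 269)
60^268 ≡ 1 (mod 269) ✓
The smallest such exponent is 268, so the order of 60 is 268.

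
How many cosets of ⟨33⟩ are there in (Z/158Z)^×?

ord(33) | φ(158) = φ(2)·φ(79) = 1·78 = 78 = 2 · 3 · 13.
Divisors of 78: 1, 2, 3, 6, 13, 26, 39, 78.
Test each divisor d:
33^1 ≡ 33
33^2 ≡ 141
33^3 ≡ 71
33^6 ≡ 143
33^13 ≡ 157
33^26 ≡ 1
The order of 33 is 26, so the subgroup it generates has 26 elements.
The index is φ(158) / ord(33) = 78 / 26 = 3.

3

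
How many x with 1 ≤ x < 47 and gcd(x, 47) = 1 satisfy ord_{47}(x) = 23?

22

φ(47) = 47 − 1 = 46 = 2 · 23.
(Z/47Z)^× is cyclic (|G| = 46); a cyclic group of order m has exactly φ(d) elements of each order d | m, and none otherwise.
23 | 46, and φ(23) = 23 − 1 = 22.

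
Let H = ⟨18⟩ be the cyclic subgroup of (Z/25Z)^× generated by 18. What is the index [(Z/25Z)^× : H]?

5

By Lagrange's theorem, ord_25(18) divides φ(25) = φ(5^2) = 5·(5−1) = 20 = 2^2 · 5.
Divisors of 20: 1, 2, 4, 5, 10, 20.
Test each divisor d:
18^1 ≡ 18
18^2 ≡ 24
18^4 ≡ 1
The order of 18 is 4, so the subgroup it generates has 4 elements.
[(Z/25Z)^× : ⟨18⟩] = 20/4 = 5.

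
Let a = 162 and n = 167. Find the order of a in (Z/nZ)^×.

The order of 162 must divide φ(167) = 167 − 1 = 166 = 2 · 83.
Divisors of 166: 1, 2, 83, 166.
Evaluate successive powers at the divisors of 166:
162^1 ≡ 162
162^2 ≡ 25
162^83 ≡ 1
Therefore the multiplicative order of 162 modulo 167 is 83.

83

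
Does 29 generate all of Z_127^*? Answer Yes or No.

Yes

φ(127) = 127 − 1 = 126 = 2 · 3^2 · 7.
29 is a primitive root mod 127 iff 29^(φ(127)/q) ≢ 1 for every prime q | φ(127), i.e. q ∈ {2, 3, 7}.
29^63 ≡ 126 (mod 127)  [q = 2: ≢ 1 ✓]
29^42 ≡ 19 (mod 127)  [q = 3: ≢ 1 ✓]
29^18 ≡ 4 (mod 127)  [q = 7: ≢ 1 ✓]
Every test exponent gives a nontrivial residue, hence 29 generates the full group.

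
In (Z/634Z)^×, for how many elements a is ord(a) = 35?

0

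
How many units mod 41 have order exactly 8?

φ(41) = 41 − 1 = 40 = 2^3 · 5.
(Z/41Z)^× is cyclic (|G| = 40); a cyclic group of order m has exactly φ(d) elements of each order d | m, and none otherwise.
8 = 2^3 divides 40, and φ(8) = 4.

4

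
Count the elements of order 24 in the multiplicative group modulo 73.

8

φ(73) = 73 − 1 = 72 = 2^3 · 3^2.
Since (Z/73Z)^× is cyclic of order 72, the number of elements of order d is φ(d) when d | 72 and 0 otherwise.
24 = 2^3 · 3 divides 72, and φ(24) = 8.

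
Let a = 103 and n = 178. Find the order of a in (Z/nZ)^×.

Since 103 ∈ (Z/178Z)^×, its order divides φ(178) = φ(2)·φ(89) = 1·88 = 88 = 2^3 · 11.
Divisors of 88: 1, 2, 4, 8, 11, 22, 44, 88.
Test each divisor d:
103^1 ≡ 103 (mod 178)
103^2 ≡ 107 (mod 178)
103^4 ≡ 57 (mod 178)
103^8 ≡ 45 (mod 178)
103^11 ≡ 37 (mod 178)
103^22 ≡ 123 (mod 178)
103^44 ≡ 177 (mod 178)
103^88 ≡ 1 (mod 178) ✓
The smallest such exponent is 88, so the order of 103 is 88.

88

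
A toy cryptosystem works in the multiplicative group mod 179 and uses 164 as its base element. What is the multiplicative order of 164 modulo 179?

178

By Lagrange's theorem, ord_179(164) divides φ(179) = 179 − 1 = 178 = 2 · 89.
Divisors of 178: 1, 2, 89, 178.
Compute 164^d (mod 179) for the divisors d until we hit 1:
164^1 ≡ 164
164^2 ≡ 46
164^89 ≡ 178
164^178 ≡ 1
So ord_179(164) = 178.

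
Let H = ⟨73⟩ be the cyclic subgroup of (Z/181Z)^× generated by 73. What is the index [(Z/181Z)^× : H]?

20

ord(73) | φ(181) = 181 − 1 = 180 = 2^2 · 3^2 · 5.
Divisors of 180: 1, 2, 3, 4, 5, 6, 9, 10, 12, 15, 18, 20, 30, 36, 45, 60, 90, 180.
Evaluate successive powers at the divisors of 180:
73^1 ≡ 73 (mod 181)
73^2 ≡ 80 (mod 181)
73^3 ≡ 48 (mod 181)
73^4 ≡ 65 (mod 181)
73^5 ≡ 39 (mod 181)
73^6 ≡ 132 (mod 181)
73^9 ≡ 1 (mod 181) ✓
Thus |⟨73⟩| = ord(73) = 9.
Index = |(Z/181Z)^×| / |⟨73⟩| = 180 / 9 = 20.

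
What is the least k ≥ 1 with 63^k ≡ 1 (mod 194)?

ord(63) | φ(194) = φ(2)·φ(97) = 1·96 = 96 = 2^5 · 3.
Divisors of 96: 1, 2, 3, 4, 6, 8, 12, 16, 24, 32, 48, 96.
Test each divisor d:
63^1 ≡ 63 (mod 194)
63^2 ≡ 89 (mod 194)
63^3 ≡ 175 (mod 194)
63^4 ≡ 161 (mod 194)
63^6 ≡ 167 (mod 194)
63^8 ≡ 119 (mod 194)
63^12 ≡ 147 (mod 194)
63^16 ≡ 193 (mod 194)
63^24 ≡ 75 (mod 194)
63^32 ≡ 1 (mod 194) ✓
Therefore the multiplicative order of 63 modulo 194 is 32.

32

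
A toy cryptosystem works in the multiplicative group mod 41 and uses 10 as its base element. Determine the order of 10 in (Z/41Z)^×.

5

By Lagrange's theorem, ord_41(10) divides φ(41) = 41 − 1 = 40 = 2^3 · 5.
Divisors of 40: 1, 2, 4, 5, 8, 10, 20, 40.
Check 10^d mod 41 for each divisor in increasing order:
10^1 ≡ 10
10^2 ≡ 18
10^4 ≡ 37
10^5 ≡ 1
The smallest such exponent is 5, so the order of 10 is 5.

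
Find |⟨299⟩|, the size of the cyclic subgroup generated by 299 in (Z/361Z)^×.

Since 299 ∈ (Z/361Z)^×, its order divides φ(361) = φ(19^2) = 19·(19−1) = 342 = 2 · 3^2 · 19.
Divisors of 342: 1, 2, 3, 6, 9, 18, 19, 38, 57, 114, 171, 342.
Evaluate successive powers at the divisors of 342:
299^1 ≡ 299
299^2 ≡ 234
299^3 ≡ 293
299^6 ≡ 292
299^9 ≡ 360
299^18 ≡ 1
The smallest such exponent is 18, so the order of 299 is 18.

18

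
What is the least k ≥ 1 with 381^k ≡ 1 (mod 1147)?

Since 381 ∈ (Z/1147Z)^×, its order divides φ(1147) = φ(31·37) = (31−1)·(37−1) = 30·36 = 1080 = 2^3 · 3^3 · 5.
Divisors of 1080: 1, 2, 3, 4, 5, 6, 8, 9, 10, 12, 15, 18, 20, 24, 27, 30, 36, 40, 45, 54, 60, 72, 90, 108, 120, 135, 180, 216, 270, 360, 540, 1080.
Evaluate successive powers at the divisors of 1080:
381^1 ≡ 381
381^2 ≡ 639
381^3 ≡ 295
381^4 ≡ 1136
381^5 ≡ 397
381^6 ≡ 1000
381^8 ≡ 121
381^9 ≡ 221
381^10 ≡ 470
381^12 ≡ 963
381^15 ≡ 776
381^18 ≡ 667
381^20 ≡ 676
381^24 ≡ 593
381^27 ≡ 591
381^30 ≡ 1
So ord_1147(381) = 30.

30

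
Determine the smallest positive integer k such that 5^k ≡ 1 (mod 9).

6

By Lagrange's theorem, ord_9(5) divides φ(9) = φ(3^2) = 3·(3−1) = 6 = 2 · 3.
Divisors of 6: 1, 2, 3, 6.
Compute 5^d (mod 9) for the divisors d until we hit 1:
5^1 ≡ 5
5^2 ≡ 7
5^3 ≡ 8
5^6 ≡ 1
Therefore the multiplicative order of 5 modulo 9 is 6.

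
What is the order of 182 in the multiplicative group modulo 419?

418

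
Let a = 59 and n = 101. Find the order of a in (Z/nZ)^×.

100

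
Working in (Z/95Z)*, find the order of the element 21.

18

By Lagrange's theorem, ord_95(21) divides φ(95) = φ(5·19) = (5−1)·(19−1) = 4·18 = 72 = 2^3 · 3^2.
Divisors of 72: 1, 2, 3, 4, 6, 8, 9, 12, 18, 24, 36, 72.
Test each divisor d:
21^1 ≡ 21
21^2 ≡ 61
21^3 ≡ 46
21^4 ≡ 16
21^6 ≡ 26
21^8 ≡ 66
21^9 ≡ 56
21^12 ≡ 11
21^18 ≡ 1
Therefore the multiplicative order of 21 modulo 95 is 18.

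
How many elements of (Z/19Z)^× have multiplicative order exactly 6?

2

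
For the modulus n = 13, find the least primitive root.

φ(13) = 13 − 1 = 12 = 2^2 · 3.
Test candidates g = 2, 3, … against the prime factors q ∈ {2, 3} of φ(13): g is a generator iff g^(12/q) ≢ 1 for every such q.
g = 2: 2^6 ≡ 12; 2^4 ≡ 3 — none is 1, so 2 is a primitive root.
The smallest primitive root modulo 13 is 2.

2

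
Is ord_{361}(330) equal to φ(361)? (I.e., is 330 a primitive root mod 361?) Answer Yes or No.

No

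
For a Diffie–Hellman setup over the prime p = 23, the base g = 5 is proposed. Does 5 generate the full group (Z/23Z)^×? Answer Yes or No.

φ(23) = 23 − 1 = 22 = 2 · 11.
It suffices to check that the order of 5 is not a proper divisor of 22: compute 5^(22/q) for q ∈ {2, 11}.
5^11 ≡ 22 (mod 23)  [q = 2: ≢ 1 ✓]
5^2 ≡ 2 (mod 23)  [q = 11: ≢ 1 ✓]
Every test exponent gives a nontrivial residue, hence 5 generates the full group.

Yes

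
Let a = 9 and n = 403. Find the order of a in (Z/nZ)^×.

15

ord(9) | φ(403) = φ(13·31) = (13−1)·(31−1) = 12·30 = 360 = 2^3 · 3^2 · 5.
Divisors of 360: 1, 2, 3, 4, 5, 6, 8, 9, 10, 12, 15, 18, 20, 24, 30, 36, 40, 45, 60, 72, 90, 120, 180, 360.
Evaluate successive powers at the divisors of 360:
9^1 ≡ 9
9^2 ≡ 81
9^3 ≡ 326
9^4 ≡ 113
9^5 ≡ 211
9^6 ≡ 287
9^8 ≡ 276
9^9 ≡ 66
9^10 ≡ 191
9^12 ≡ 157
9^15 ≡ 1
So ord_403(9) = 15.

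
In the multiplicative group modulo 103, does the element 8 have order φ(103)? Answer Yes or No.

No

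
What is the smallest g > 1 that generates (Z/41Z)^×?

6

φ(41) = 41 − 1 = 40 = 2^3 · 5.
g is a primitive root iff g^(40/q) ≢ 1 (mod 41) for each prime q ∈ {2, 5}.
g = 2: 2^20 ≡ 1 — hits 1, so not a primitive root.
g = 3: 3^20 ≡ 40; 3^8 ≡ 1 — hits 1, so not a primitive root.
g = 4: 4^20 ≡ 1 — hits 1, so not a primitive root.
g = 5: 5^20 ≡ 1 — hits 1, so not a primitive root.
g = 6: 6^20 ≡ 40; 6^8 ≡ 10 — none is 1, so 6 is a primitive root.
The smallest primitive root modulo 41 is 6.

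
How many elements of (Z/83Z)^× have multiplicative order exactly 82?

40

φ(83) = 83 − 1 = 82 = 2 · 41.
(Z/83Z)^× is cyclic (|G| = 82); a cyclic group of order m has exactly φ(d) elements of each order d | m, and none otherwise.
82 = 2 · 41 divides 82, and φ(82) = 40.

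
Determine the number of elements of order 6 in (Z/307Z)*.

2

φ(307) = 307 − 1 = 306 = 2 · 3^2 · 17.
Since (Z/307Z)^× is cyclic of order 306, the number of elements of order d is φ(d) when d | 306 and 0 otherwise.
6 = 2 · 3 divides 306, and φ(6) = 2.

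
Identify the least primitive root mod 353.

3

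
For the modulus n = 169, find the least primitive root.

2

φ(169) = φ(13^2) = 13·(13−1) = 156 = 2^2 · 3 · 13.
g is a primitive root iff g^(156/q) ≢ 1 (mod 169) for each prime q ∈ {2, 3, 13}.
g = 2: 2^78 ≡ 168; 2^52 ≡ 146; 2^12 ≡ 40 — none is 1, so 2 is a primitive root.
Hence the least primitive root of 169 is 2.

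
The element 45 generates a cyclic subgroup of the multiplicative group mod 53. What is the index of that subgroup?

1

Since 45 ∈ (Z/53Z)^×, its order divides φ(53) = 53 − 1 = 52 = 2^2 · 13.
Divisors of 52: 1, 2, 4, 13, 26, 52.
Check 45^d mod 53 for each divisor in increasing order:
45^1 ≡ 45 (mod 53)
45^2 ≡ 11 (mod 53)
45^4 ≡ 15 (mod 53)
45^13 ≡ 30 (mod 53)
45^26 ≡ 52 (mod 53)
45^52 ≡ 1 (mod 53) ✓
So ord_53(45) = 52, hence |⟨45⟩| = 52.
Index = |(Z/53Z)^×| / |⟨45⟩| = 52 / 52 = 1.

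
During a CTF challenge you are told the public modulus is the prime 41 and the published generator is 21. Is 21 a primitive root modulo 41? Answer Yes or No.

No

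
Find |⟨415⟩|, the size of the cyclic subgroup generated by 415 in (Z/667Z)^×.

14

ord(415) | φ(667) = φ(23·29) = (23−1)·(29−1) = 22·28 = 616 = 2^3 · 7 · 11.
Divisors of 616: 1, 2, 4, 7, 8, 11, 14, 22, 28, 44, 56, 77, 88, 154, 308, 616.
Compute 415^d (mod 667) for the divisors d until we hit 1:
415^1 ≡ 415
415^2 ≡ 139
415^4 ≡ 645
415^7 ≡ 231
415^8 ≡ 484
415^11 ≡ 254
415^14 ≡ 1
So ord_667(415) = 14.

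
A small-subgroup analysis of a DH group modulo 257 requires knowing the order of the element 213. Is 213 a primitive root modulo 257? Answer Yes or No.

No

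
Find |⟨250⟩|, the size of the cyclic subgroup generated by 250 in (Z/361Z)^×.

342

Since 250 ∈ (Z/361Z)^×, its order divides φ(361) = φ(19^2) = 19·(19−1) = 342 = 2 · 3^2 · 19.
Divisors of 342: 1, 2, 3, 6, 9, 18, 19, 38, 57, 114, 171, 342.
Compute 250^d (mod 361) for the divisors d until we hit 1:
250^1 ≡ 250
250^2 ≡ 47
250^3 ≡ 198
250^6 ≡ 216
250^9 ≡ 170
250^18 ≡ 20
250^19 ≡ 307
250^38 ≡ 28
250^57 ≡ 293
250^114 ≡ 292
250^171 ≡ 360
250^342 ≡ 1
Therefore the multiplicative order of 250 modulo 361 is 342.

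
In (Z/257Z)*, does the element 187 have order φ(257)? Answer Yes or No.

No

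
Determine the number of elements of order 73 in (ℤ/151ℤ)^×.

0

φ(151) = 151 − 1 = 150 = 2 · 3 · 5^2.
(Z/151Z)^× is cyclic (|G| = 150); a cyclic group of order m has exactly φ(d) elements of each order d | m, and none otherwise.
Here 150 is not a multiple of 73, so there are no elements of order 73.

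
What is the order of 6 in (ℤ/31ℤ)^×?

Since 6 ∈ (Z/31Z)^×, its order divides φ(31) = 31 − 1 = 30 = 2 · 3 · 5.
Divisors of 30: 1, 2, 3, 5, 6, 10, 15, 30.
Test each divisor d:
6^1 ≡ 6 (mod 31)
6^2 ≡ 5 (mod 31)
6^3 ≡ 30 (mod 31)
6^5 ≡ 26 (mod 31)
6^6 ≡ 1 (mod 31) ✓
Hence ord(6) = 6.

6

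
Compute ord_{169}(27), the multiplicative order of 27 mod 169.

13

By Lagrange's theorem, ord_169(27) divides φ(169) = φ(13^2) = 13·(13−1) = 156 = 2^2 · 3 · 13.
Divisors of 156: 1, 2, 3, 4, 6, 12, 13, 26, 39, 52, 78, 156.
Evaluate successive powers at the divisors of 156:
27^1 ≡ 27 (mod 169)
27^2 ≡ 53 (mod 169)
27^3 ≡ 79 (mod 169)
27^4 ≡ 105 (mod 169)
27^6 ≡ 157 (mod 169)
27^12 ≡ 144 (mod 169)
27^13 ≡ 1 (mod 169) ✓
So ord_169(27) = 13.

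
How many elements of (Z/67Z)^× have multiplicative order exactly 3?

φ(67) = 67 − 1 = 66 = 2 · 3 · 11.
In a cyclic group of order 66, there are φ(d) elements of order d for each divisor d of 66, and zero for non-divisors.
3 | 66, and φ(3) = 3 − 1 = 2.

2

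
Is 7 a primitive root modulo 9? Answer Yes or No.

No

φ(9) = φ(3^2) = 3·(3−1) = 6 = 2 · 3.
7 is a primitive root mod 9 iff 7^(φ(9)/q) ≢ 1 for every prime q | φ(9), i.e. q ∈ {2, 3}.
7^3 ≡ 1 (mod 9)  [q = 2: ≡ 1 ✗]
7^2 ≡ 4 (mod 9)  [q = 3: ≢ 1 ✓]
Since 7^3 ≡ 1, the order of 7 divides 3 < 6, so 7 is not a primitive root.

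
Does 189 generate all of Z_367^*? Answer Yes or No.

No

φ(367) = 367 − 1 = 366 = 2 · 3 · 61.
Test 189^(366/q) mod 367 for each prime factor q of 366:
189^183 ≡ 366 (mod 367)  [q = 2: ≢ 1 ✓]
189^122 ≡ 1 (mod 367)  [q = 3: ≡ 1 ✗]
189^6 ≡ 299 (mod 367)  [q = 61: ≢ 1 ✓]
Since 189^122 ≡ 1, the order of 189 divides 122 < 366, so 189 is not a primitive root.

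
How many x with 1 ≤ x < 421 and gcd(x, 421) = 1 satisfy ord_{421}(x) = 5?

4

φ(421) = 421 − 1 = 420 = 2^2 · 3 · 5 · 7.
(Z/421Z)^× is cyclic (|G| = 420); a cyclic group of order m has exactly φ(d) elements of each order d | m, and none otherwise.
5 | 420, and φ(5) = 5 − 1 = 4.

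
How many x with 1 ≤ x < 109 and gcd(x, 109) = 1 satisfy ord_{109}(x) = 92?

0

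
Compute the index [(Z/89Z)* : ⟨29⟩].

1

The order of 29 must divide φ(89) = 89 − 1 = 88 = 2^3 · 11.
Divisors of 88: 1, 2, 4, 8, 11, 22, 44, 88.
Evaluate successive powers at the divisors of 88:
29^1 ≡ 29 (mod 89)
29^2 ≡ 40 (mod 89)
29^4 ≡ 87 (mod 89)
29^8 ≡ 4 (mod 89)
29^11 ≡ 12 (mod 89)
29^22 ≡ 55 (mod 89)
29^44 ≡ 88 (mod 89)
29^88 ≡ 1 (mod 89) ✓
The order of 29 is 88, so the subgroup it generates has 88 elements.
The index is φ(89) / ord(29) = 88 / 88 = 1.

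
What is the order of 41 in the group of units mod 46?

11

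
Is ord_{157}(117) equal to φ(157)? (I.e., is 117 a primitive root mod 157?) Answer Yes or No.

φ(157) = 157 − 1 = 156 = 2^2 · 3 · 13.
117 is a primitive root mod 157 iff 117^(φ(157)/q) ≢ 1 for every prime q | φ(157), i.e. q ∈ {2, 3, 13}.
117^78 ≡ 1 (mod 157)  [q = 2: ≡ 1 ✗]
117^52 ≡ 12 (mod 157)  [q = 3: ≢ 1 ✓]
117^12 ≡ 16 (mod 157)  [q = 13: ≢ 1 ✓]
The check at q = 2 fails, so 117 generates a proper subgroup.

No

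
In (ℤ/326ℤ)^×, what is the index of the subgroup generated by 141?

3

The order of 141 must divide φ(326) = φ(2)·φ(163) = 1·162 = 162 = 2 · 3^4.
Divisors of 162: 1, 2, 3, 6, 9, 18, 27, 54, 81, 162.
Compute 141^d (mod 326) for the divisors d until we hit 1:
141^1 ≡ 141
141^2 ≡ 321
141^3 ≡ 273
141^6 ≡ 201
141^9 ≡ 105
141^18 ≡ 267
141^27 ≡ 325
141^54 ≡ 1
The order of 141 is 54, so the subgroup it generates has 54 elements.
The index is φ(326) / ord(141) = 162 / 54 = 3.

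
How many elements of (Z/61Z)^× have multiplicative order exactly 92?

0

φ(61) = 61 − 1 = 60 = 2^2 · 3 · 5.
In a cyclic group of order 60, there are φ(d) elements of order d for each divisor d of 60, and zero for non-divisors.
92 does not divide 60, so no element of (Z/61Z)^× has order 92.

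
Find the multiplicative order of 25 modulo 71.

5

ord(25) | φ(71) = 71 − 1 = 70 = 2 · 5 · 7.
Divisors of 70: 1, 2, 5, 7, 10, 14, 35, 70.
Check 25^d mod 71 for each divisor in increasing order:
25^1 ≡ 25 (mod 71)
25^2 ≡ 57 (mod 71)
25^5 ≡ 1 (mod 71) ✓
Therefore the multiplicative order of 25 modulo 71 is 5.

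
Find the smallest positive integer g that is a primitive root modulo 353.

3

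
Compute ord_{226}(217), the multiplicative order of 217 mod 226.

56

By Lagrange's theorem, ord_226(217) divides φ(226) = φ(2)·φ(113) = 1·112 = 112 = 2^4 · 7.
Divisors of 112: 1, 2, 4, 7, 8, 14, 16, 28, 56, 112.
Evaluate successive powers at the divisors of 112:
217^1 ≡ 217 (mod 226)
217^2 ≡ 81 (mod 226)
217^4 ≡ 7 (mod 226)
217^7 ≡ 95 (mod 226)
217^8 ≡ 49 (mod 226)
217^14 ≡ 211 (mod 226)
217^16 ≡ 141 (mod 226)
217^28 ≡ 225 (mod 226)
217^56 ≡ 1 (mod 226) ✓
Hence ord(217) = 56.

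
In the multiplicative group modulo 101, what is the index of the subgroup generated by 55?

By Lagrange's theorem, ord_101(55) divides φ(101) = 101 − 1 = 100 = 2^2 · 5^2.
Divisors of 100: 1, 2, 4, 5, 10, 20, 25, 50, 100.
Evaluate successive powers at the divisors of 100:
55^1 ≡ 55 (mod 101)
55^2 ≡ 96 (mod 101)
55^4 ≡ 25 (mod 101)
55^5 ≡ 62 (mod 101)
55^10 ≡ 6 (mod 101)
55^20 ≡ 36 (mod 101)
55^25 ≡ 10 (mod 101)
55^50 ≡ 100 (mod 101)
55^100 ≡ 1 (mod 101) ✓
So ord_101(55) = 100, hence |⟨55⟩| = 100.
Index = |(Z/101Z)^×| / |⟨55⟩| = 100 / 100 = 1.

1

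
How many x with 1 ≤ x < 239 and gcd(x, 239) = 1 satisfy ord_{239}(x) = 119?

φ(239) = 239 − 1 = 238 = 2 · 7 · 17.
In a cyclic group of order 238, there are φ(d) elements of order d for each divisor d of 238, and zero for non-divisors.
119 = 7 · 17 divides 238, and φ(119) = 96.

96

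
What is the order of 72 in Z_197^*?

196

ord(72) | φ(197) = 197 − 1 = 196 = 2^2 · 7^2.
Divisors of 196: 1, 2, 4, 7, 14, 28, 49, 98, 196.
Check 72^d mod 197 for each divisor in increasing order:
72^1 ≡ 72 (mod 197)
72^2 ≡ 62 (mod 197)
72^4 ≡ 101 (mod 197)
72^7 ≡ 128 (mod 197)
72^14 ≡ 33 (mod 197)
72^28 ≡ 104 (mod 197)
72^49 ≡ 183 (mod 197)
72^98 ≡ 196 (mod 197)
72^196 ≡ 1 (mod 197) ✓
The smallest such exponent is 196, so the order of 72 is 196.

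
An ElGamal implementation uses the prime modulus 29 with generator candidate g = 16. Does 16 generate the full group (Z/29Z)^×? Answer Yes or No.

No

φ(29) = 29 − 1 = 28 = 2^2 · 7.
Test 16^(28/q) mod 29 for each prime factor q of 28:
16^14 ≡ 1 (mod 29)  [q = 2: ≡ 1 ✗]
16^4 ≡ 25 (mod 29)  [q = 7: ≢ 1 ✓]
Since 16^14 ≡ 1, the order of 16 divides 14 < 28, so 16 is not a primitive root.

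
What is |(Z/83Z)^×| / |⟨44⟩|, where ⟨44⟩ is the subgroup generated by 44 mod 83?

Since 44 ∈ (Z/83Z)^×, its order divides φ(83) = 83 − 1 = 82 = 2 · 41.
Divisors of 82: 1, 2, 41, 82.
Test each divisor d:
44^1 ≡ 44
44^2 ≡ 27
44^41 ≡ 1
The order of 44 is 41, so the subgroup it generates has 41 elements.
[(Z/83Z)^× : ⟨44⟩] = 82/41 = 2.

2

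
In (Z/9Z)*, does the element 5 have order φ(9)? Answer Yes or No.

Yes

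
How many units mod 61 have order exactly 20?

8

φ(61) = 61 − 1 = 60 = 2^2 · 3 · 5.
Since (Z/61Z)^× is cyclic of order 60, the number of elements of order d is φ(d) when d | 60 and 0 otherwise.
20 = 2^2 · 5 divides 60, and φ(20) = 8.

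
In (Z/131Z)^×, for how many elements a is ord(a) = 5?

4

φ(131) = 131 − 1 = 130 = 2 · 5 · 13.
(Z/131Z)^× is cyclic (|G| = 130); a cyclic group of order m has exactly φ(d) elements of each order d | m, and none otherwise.
5 | 130, and φ(5) = 5 − 1 = 4.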